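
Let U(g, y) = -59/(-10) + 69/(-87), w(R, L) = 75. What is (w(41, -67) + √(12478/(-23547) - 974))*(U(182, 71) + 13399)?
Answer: 58307865/58 + 3887191*I*√135084759258/3414315 ≈ 1.0053e+6 + 4.1844e+5*I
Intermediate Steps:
U(g, y) = 1481/290 (U(g, y) = -59*(-⅒) + 69*(-1/87) = 59/10 - 23/29 = 1481/290)
(w(41, -67) + √(12478/(-23547) - 974))*(U(182, 71) + 13399) = (75 + √(12478/(-23547) - 974))*(1481/290 + 13399) = (75 + √(12478*(-1/23547) - 974))*(3887191/290) = (75 + √(-12478/23547 - 974))*(3887191/290) = (75 + √(-22947256/23547))*(3887191/290) = (75 + 2*I*√135084759258/23547)*(3887191/290) = 58307865/58 + 3887191*I*√135084759258/3414315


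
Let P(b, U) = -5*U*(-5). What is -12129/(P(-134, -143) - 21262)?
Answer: 4043/8279 ≈ 0.48834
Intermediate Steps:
P(b, U) = 25*U
-12129/(P(-134, -143) - 21262) = -12129/(25*(-143) - 21262) = -12129/(-3575 - 21262) = -12129/(-24837) = -12129*(-1/24837) = 4043/8279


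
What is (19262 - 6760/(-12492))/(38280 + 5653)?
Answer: 60156916/137202759 ≈ 0.43845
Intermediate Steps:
(19262 - 6760/(-12492))/(38280 + 5653) = (19262 - 6760*(-1/12492))/43933 = (19262 + 1690/3123)*(1/43933) = (60156916/3123)*(1/43933) = 60156916/137202759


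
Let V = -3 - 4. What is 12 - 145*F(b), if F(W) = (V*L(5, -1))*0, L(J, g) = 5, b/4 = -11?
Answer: 12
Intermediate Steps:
b = -44 (b = 4*(-11) = -44)
V = -7
F(W) = 0 (F(W) = -7*5*0 = -35*0 = 0)
12 - 145*F(b) = 12 - 145*0 = 12 + 0 = 12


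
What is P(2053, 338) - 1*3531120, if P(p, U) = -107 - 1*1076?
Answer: -3532303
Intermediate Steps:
P(p, U) = -1183 (P(p, U) = -107 - 1076 = -1183)
P(2053, 338) - 1*3531120 = -1183 - 1*3531120 = -1183 - 3531120 = -3532303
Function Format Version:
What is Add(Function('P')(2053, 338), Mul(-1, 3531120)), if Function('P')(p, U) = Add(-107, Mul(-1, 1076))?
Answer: -3532303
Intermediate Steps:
Function('P')(p, U) = -1183 (Function('P')(p, U) = Add(-107, -1076) = -1183)
Add(Function('P')(2053, 338), Mul(-1, 3531120)) = Add(-1183, Mul(-1, 3531120)) = Add(-1183, -3531120) = -3532303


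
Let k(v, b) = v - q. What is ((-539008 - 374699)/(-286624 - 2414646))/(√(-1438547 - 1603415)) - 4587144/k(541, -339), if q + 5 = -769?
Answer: -4587144/1315 - 913707*I*√3041962/8217160691740 ≈ -3488.3 - 0.00019394*I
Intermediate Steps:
q = -774 (q = -5 - 769 = -774)
k(v, b) = 774 + v (k(v, b) = v - 1*(-774) = v + 774 = 774 + v)
((-539008 - 374699)/(-286624 - 2414646))/(√(-1438547 - 1603415)) - 4587144/k(541, -339) = ((-539008 - 374699)/(-286624 - 2414646))/(√(-1438547 - 1603415)) - 4587144/(774 + 541) = (-913707/(-2701270))/(√(-3041962)) - 4587144/1315 = (-913707*(-1/2701270))/((I*√3041962)) - 4587144*1/1315 = 913707*(-I*√3041962/3041962)/2701270 - 4587144/1315 = -913707*I*√3041962/8217160691740 - 4587144/1315 = -4587144/1315 - 913707*I*√3041962/8217160691740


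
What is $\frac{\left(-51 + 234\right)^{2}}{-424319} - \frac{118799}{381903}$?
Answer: $- \frac{63198222448}{162048699057} \approx -0.39$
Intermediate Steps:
$\frac{\left(-51 + 234\right)^{2}}{-424319} - \frac{118799}{381903} = 183^{2} \left(- \frac{1}{424319}\right) - \frac{118799}{381903} = 33489 \left(- \frac{1}{424319}\right) - \frac{118799}{381903} = - \frac{33489}{424319} - \frac{118799}{381903} = - \frac{63198222448}{162048699057}$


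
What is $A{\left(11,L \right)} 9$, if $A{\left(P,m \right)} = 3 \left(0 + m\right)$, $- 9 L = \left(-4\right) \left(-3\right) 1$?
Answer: $-36$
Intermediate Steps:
$L = - \frac{4}{3}$ ($L = - \frac{\left(-4\right) \left(-3\right) 1}{9} = - \frac{12 \cdot 1}{9} = \left(- \frac{1}{9}\right) 12 = - \frac{4}{3} \approx -1.3333$)
$A{\left(P,m \right)} = 3 m$
$A{\left(11,L \right)} 9 = 3 \left(- \frac{4}{3}\right) 9 = \left(-4\right) 9 = -36$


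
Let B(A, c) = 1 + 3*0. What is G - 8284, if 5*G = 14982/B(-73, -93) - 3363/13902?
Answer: -122514813/23170 ≈ -5287.6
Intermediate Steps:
B(A, c) = 1 (B(A, c) = 1 + 0 = 1)
G = 69425467/23170 (G = (14982/1 - 3363/13902)/5 = (14982*1 - 3363*1/13902)/5 = (14982 - 1121/4634)/5 = (1/5)*(69425467/4634) = 69425467/23170 ≈ 2996.4)
G - 8284 = 69425467/23170 - 8284 = -122514813/23170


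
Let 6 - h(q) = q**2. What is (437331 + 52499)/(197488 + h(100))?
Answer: 244915/93747 ≈ 2.6125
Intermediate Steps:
h(q) = 6 - q**2
(437331 + 52499)/(197488 + h(100)) = (437331 + 52499)/(197488 + (6 - 1*100**2)) = 489830/(197488 + (6 - 1*10000)) = 489830/(197488 + (6 - 10000)) = 489830/(197488 - 9994) = 489830/187494 = 489830*(1/187494) = 244915/93747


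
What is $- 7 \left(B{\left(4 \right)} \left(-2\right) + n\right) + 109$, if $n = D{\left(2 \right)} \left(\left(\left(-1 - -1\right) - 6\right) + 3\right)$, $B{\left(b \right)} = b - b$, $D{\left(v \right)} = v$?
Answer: $151$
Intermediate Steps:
$B{\left(b \right)} = 0$
$n = -6$ ($n = 2 \left(\left(\left(-1 - -1\right) - 6\right) + 3\right) = 2 \left(\left(\left(-1 + 1\right) - 6\right) + 3\right) = 2 \left(\left(0 - 6\right) + 3\right) = 2 \left(-6 + 3\right) = 2 \left(-3\right) = -6$)
$- 7 \left(B{\left(4 \right)} \left(-2\right) + n\right) + 109 = - 7 \left(0 \left(-2\right) - 6\right) + 109 = - 7 \left(0 - 6\right) + 109 = \left(-7\right) \left(-6\right) + 109 = 42 + 109 = 151$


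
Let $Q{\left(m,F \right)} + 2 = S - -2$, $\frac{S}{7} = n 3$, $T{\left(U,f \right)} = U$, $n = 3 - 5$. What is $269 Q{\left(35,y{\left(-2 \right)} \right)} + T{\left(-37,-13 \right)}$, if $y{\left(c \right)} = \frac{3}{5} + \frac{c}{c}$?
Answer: $-11335$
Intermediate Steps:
$n = -2$
$y{\left(c \right)} = \frac{8}{5}$ ($y{\left(c \right)} = 3 \cdot \frac{1}{5} + 1 = \frac{3}{5} + 1 = \frac{8}{5}$)
$S = -42$ ($S = 7 \left(\left(-2\right) 3\right) = 7 \left(-6\right) = -42$)
$Q{\left(m,F \right)} = -42$ ($Q{\left(m,F \right)} = -2 - 40 = -42$)
$269 Q{\left(35,y{\left(-2 \right)} \right)} + T{\left(-37,-13 \right)} = 269 \left(-42\right) - 37 = -11298 - 37 = -11335$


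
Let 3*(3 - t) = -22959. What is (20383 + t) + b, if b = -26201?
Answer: 1838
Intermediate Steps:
t = 7656 (t = 3 - ⅓*(-22959) = 3 + 7653 = 7656)
(20383 + t) + b = (20383 + 7656) - 26201 = 28039 - 26201 = 1838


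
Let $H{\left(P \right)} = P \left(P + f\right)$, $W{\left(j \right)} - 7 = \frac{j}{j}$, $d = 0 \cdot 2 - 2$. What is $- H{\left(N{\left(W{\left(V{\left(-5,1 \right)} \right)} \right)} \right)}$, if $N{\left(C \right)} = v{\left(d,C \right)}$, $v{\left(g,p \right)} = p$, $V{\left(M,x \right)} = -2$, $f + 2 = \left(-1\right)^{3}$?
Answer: $-40$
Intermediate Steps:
$d = -2$ ($d = 0 - 2 = -2$)
$f = -3$ ($f = -2 + \left(-1\right)^{3} = -2 - 1 = -3$)
$W{\left(j \right)} = 8$ ($W{\left(j \right)} = 7 + \frac{j}{j} = 7 + 1 = 8$)
$N{\left(C \right)} = C$
$H{\left(P \right)} = P \left(-3 + P\right)$ ($H{\left(P \right)} = P \left(P - 3\right) = P \left(-3 + P\right)$)
$- H{\left(N{\left(W{\left(V{\left(-5,1 \right)} \right)} \right)} \right)} = - 8 \left(-3 + 8\right) = - 8 \cdot 5 = \left(-1\right) 40 = -40$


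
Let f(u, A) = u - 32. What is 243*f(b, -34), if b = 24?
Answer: -1944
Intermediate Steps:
f(u, A) = -32 + u
243*f(b, -34) = 243*(-32 + 24) = 243*(-8) = -1944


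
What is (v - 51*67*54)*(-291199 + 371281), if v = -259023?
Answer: -35519650362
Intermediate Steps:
(v - 51*67*54)*(-291199 + 371281) = (-259023 - 51*67*54)*(-291199 + 371281) = (-259023 - 3417*54)*80082 = (-259023 - 184518)*80082 = -443541*80082 = -35519650362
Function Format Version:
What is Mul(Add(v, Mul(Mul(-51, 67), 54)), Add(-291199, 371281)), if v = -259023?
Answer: -35519650362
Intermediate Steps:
Mul(Add(v, Mul(Mul(-51, 67), 54)), Add(-291199, 371281)) = Mul(Add(-259023, Mul(Mul(-51, 67), 54)), Add(-291199, 371281)) = Mul(Add(-259023, Mul(-3417, 54)), 80082) = Mul(Add(-259023, -184518), 80082) = Mul(-443541, 80082) = -35519650362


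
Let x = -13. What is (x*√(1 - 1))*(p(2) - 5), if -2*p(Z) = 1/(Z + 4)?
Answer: 0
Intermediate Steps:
p(Z) = -1/(2*(4 + Z)) (p(Z) = -1/(2*(Z + 4)) = -1/(2*(4 + Z)))
(x*√(1 - 1))*(p(2) - 5) = (-13*√(1 - 1))*(-1/(8 + 2*2) - 5) = (-13*√0)*(-1/(8 + 4) - 5) = (-13*0)*(-1/12 - 5) = 0*(-1*1/12 - 5) = 0*(-1/12 - 5) = 0*(-61/12) = 0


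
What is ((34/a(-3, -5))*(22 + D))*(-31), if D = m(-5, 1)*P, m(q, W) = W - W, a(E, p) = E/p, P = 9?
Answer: -115940/3 ≈ -38647.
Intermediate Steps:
m(q, W) = 0
D = 0 (D = 0*9 = 0)
((34/a(-3, -5))*(22 + D))*(-31) = ((34/((-3/(-5))))*(22 + 0))*(-31) = ((34/((-3*(-⅕))))*22)*(-31) = ((34/(⅗))*22)*(-31) = ((34*(5/3))*22)*(-31) = ((170/3)*22)*(-31) = (3740/3)*(-31) = -115940/3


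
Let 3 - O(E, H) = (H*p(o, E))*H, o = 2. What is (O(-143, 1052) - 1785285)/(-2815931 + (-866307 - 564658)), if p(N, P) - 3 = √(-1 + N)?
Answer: 3106049/2123448 ≈ 1.4627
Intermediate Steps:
p(N, P) = 3 + √(-1 + N)
O(E, H) = 3 - 4*H² (O(E, H) = 3 - H*(3 + √(-1 + 2))*H = 3 - H*(3 + √1)*H = 3 - H*(3 + 1)*H = 3 - H*4*H = 3 - 4*H*H = 3 - 4*H²)
(O(-143, 1052) - 1785285)/(-2815931 + (-866307 - 564658)) = ((3 - 4*1052²) - 1785285)/(-2815931 + (-866307 - 564658)) = ((3 - 4*1106704) - 1785285)/(-2815931 - 1430965) = ((3 - 4426816) - 1785285)/(-4246896) = (-4426813 - 1785285)*(-1/4246896) = -6212098*(-1/4246896) = 3106049/2123448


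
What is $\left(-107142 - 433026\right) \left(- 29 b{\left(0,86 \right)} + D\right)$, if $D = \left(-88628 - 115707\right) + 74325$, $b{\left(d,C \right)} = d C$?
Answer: $70227241680$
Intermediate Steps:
$b{\left(d,C \right)} = C d$
$D = -130010$ ($D = -204335 + 74325 = -130010$)
$\left(-107142 - 433026\right) \left(- 29 b{\left(0,86 \right)} + D\right) = \left(-107142 - 433026\right) \left(- 29 \cdot 86 \cdot 0 - 130010\right) = - 540168 \left(\left(-29\right) 0 - 130010\right) = - 540168 \left(0 - 130010\right) = \left(-540168\right) \left(-130010\right) = 70227241680$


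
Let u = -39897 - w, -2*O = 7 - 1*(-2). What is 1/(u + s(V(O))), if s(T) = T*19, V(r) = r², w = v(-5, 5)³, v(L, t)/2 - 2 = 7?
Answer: -4/181377 ≈ -2.2054e-5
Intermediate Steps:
v(L, t) = 18 (v(L, t) = 4 + 2*7 = 4 + 14 = 18)
O = -9/2 (O = -(7 - 1*(-2))/2 = -(7 + 2)/2 = -½*9 = -9/2 ≈ -4.5000)
w = 5832 (w = 18³ = 5832)
s(T) = 19*T
u = -45729 (u = -39897 - 1*5832 = -39897 - 5832 = -45729)
1/(u + s(V(O))) = 1/(-45729 + 19*(-9/2)²) = 1/(-45729 + 19*(81/4)) = 1/(-45729 + 1539/4) = 1/(-181377/4) = -4/181377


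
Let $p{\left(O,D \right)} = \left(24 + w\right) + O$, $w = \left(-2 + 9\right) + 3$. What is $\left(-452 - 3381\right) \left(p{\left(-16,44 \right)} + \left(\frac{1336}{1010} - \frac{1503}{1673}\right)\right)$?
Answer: $- \frac{59664934127}{844865} \approx -70621.0$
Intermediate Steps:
$w = 10$ ($w = 7 + 3 = 10$)
$p{\left(O,D \right)} = 34 + O$ ($p{\left(O,D \right)} = \left(24 + 10\right) + O = 34 + O$)
$\left(-452 - 3381\right) \left(p{\left(-16,44 \right)} + \left(\frac{1336}{1010} - \frac{1503}{1673}\right)\right) = \left(-452 - 3381\right) \left(\left(34 - 16\right) + \left(\frac{1336}{1010} - \frac{1503}{1673}\right)\right) = - 3833 \left(18 + \left(1336 \cdot \frac{1}{1010} - \frac{1503}{1673}\right)\right) = - 3833 \left(18 + \left(\frac{668}{505} - \frac{1503}{1673}\right)\right) = - 3833 \left(18 + \frac{358549}{844865}\right) = \left(-3833\right) \frac{15566119}{844865} = - \frac{59664934127}{844865}$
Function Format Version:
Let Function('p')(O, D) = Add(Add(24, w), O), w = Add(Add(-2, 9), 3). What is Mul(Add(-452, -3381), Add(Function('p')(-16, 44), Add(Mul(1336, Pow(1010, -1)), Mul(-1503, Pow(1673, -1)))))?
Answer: Rational(-59664934127, 844865) ≈ -70621.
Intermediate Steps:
w = 10 (w = Add(7, 3) = 10)
Function('p')(O, D) = Add(34, O) (Function('p')(O, D) = Add(Add(24, 10), O) = Add(34, O))
Mul(Add(-452, -3381), Add(Function('p')(-16, 44), Add(Mul(1336, Pow(1010, -1)), Mul(-1503, Pow(1673, -1))))) = Mul(Add(-452, -3381), Add(Add(34, -16), Add(Mul(1336, Pow(1010, -1)), Mul(-1503, Pow(1673, -1))))) = Mul(-3833, Add(18, Add(Mul(1336, Rational(1, 1010)), Mul(-1503, Rational(1, 1673))))) = Mul(-3833, Add(18, Add(Rational(668, 505), Rational(-1503, 1673)))) = Mul(-3833, Add(18, Rational(358549, 844865))) = Mul(-3833, Rational(15566119, 844865)) = Rational(-59664934127, 844865)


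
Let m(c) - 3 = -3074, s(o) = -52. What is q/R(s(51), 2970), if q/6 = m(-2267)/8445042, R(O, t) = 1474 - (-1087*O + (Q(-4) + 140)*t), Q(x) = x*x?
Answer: 83/19719173070 ≈ 4.2091e-9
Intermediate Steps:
Q(x) = x²
m(c) = -3071 (m(c) = 3 - 3074 = -3071)
R(O, t) = 1474 - 156*t + 1087*O (R(O, t) = 1474 - (-1087*O + ((-4)² + 140)*t) = 1474 - (-1087*O + (16 + 140)*t) = 1474 - (-1087*O + 156*t) = 1474 + (-156*t + 1087*O) = 1474 - 156*t + 1087*O)
q = -3071/1407507 (q = 6*(-3071/8445042) = -3071/1407507 ≈ -0.0021819)
q/R(s(51), 2970) = -3071/(1407507*(1474 - 156*2970 + 1087*(-52))) = -3071/(1407507*(1474 - 463320 - 56524)) = -3071/1407507/(-518370) = -3071/1407507*(-1/518370) = 83/19719173070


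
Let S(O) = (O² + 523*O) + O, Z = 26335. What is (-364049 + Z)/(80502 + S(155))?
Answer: -337714/185747 ≈ -1.8181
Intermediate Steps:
S(O) = O² + 524*O
(-364049 + Z)/(80502 + S(155)) = (-364049 + 26335)/(80502 + 155*(524 + 155)) = -337714/(80502 + 155*679) = -337714/(80502 + 105245) = -337714/185747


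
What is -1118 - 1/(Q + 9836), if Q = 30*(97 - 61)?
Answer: -12204089/10916 ≈ -1118.0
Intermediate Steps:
Q = 1080 (Q = 30*36 = 1080)
-1118 - 1/(Q + 9836) = -1118 - 1/(1080 + 9836) = -1118 - 1/10916 = -12204089/10916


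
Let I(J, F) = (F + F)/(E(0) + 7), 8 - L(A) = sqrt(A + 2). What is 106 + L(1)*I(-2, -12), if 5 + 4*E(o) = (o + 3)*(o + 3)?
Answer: 82 + 3*sqrt(3) ≈ 87.196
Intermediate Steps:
L(A) = 8 - sqrt(2 + A) (L(A) = 8 - sqrt(A + 2) = 8 - sqrt(2 + A))
E(o) = -5/4 + (3 + o)**2/4 (E(o) = -5/4 + ((o + 3)*(o + 3))/4 = -5/4 + ((3 + o)*(3 + o))/4 = -5/4 + (3 + o)**2/4)
I(J, F) = F/4 (I(J, F) = (F + F)/((-5/4 + (3 + 0)**2/4) + 7) = (2*F)/((-5/4 + (1/4)*3**2) + 7) = (2*F)/((-5/4 + (1/4)*9) + 7) = (2*F)/((-5/4 + 9/4) + 7) = (2*F)/(1 + 7) = (2*F)/8 = (2*F)*(1/8) = F/4)
106 + L(1)*I(-2, -12) = 106 + (8 - sqrt(2 + 1))*((1/4)*(-12)) = 106 + (8 - sqrt(3))*(-3) = 106 + (-24 + 3*sqrt(3)) = 82 + 3*sqrt(3)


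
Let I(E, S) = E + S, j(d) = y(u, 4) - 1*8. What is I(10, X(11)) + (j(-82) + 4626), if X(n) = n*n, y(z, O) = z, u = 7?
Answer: 4756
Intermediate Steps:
j(d) = -1 (j(d) = 7 - 1*8 = 7 - 8 = -1)
X(n) = n**2
I(10, X(11)) + (j(-82) + 4626) = (10 + 11**2) + (-1 + 4626) = (10 + 121) + 4625 = 131 + 4625 = 4756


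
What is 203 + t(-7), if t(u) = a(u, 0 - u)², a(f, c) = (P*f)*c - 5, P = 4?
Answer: 40604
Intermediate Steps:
a(f, c) = -5 + 4*c*f (a(f, c) = (4*f)*c - 5 = 4*c*f - 5 = -5 + 4*c*f)
t(u) = (-5 - 4*u²)² (t(u) = (-5 + 4*(0 - u)*u)² = (-5 + 4*(-u)*u)² = (-5 - 4*u²)²)
203 + t(-7) = 203 + (5 + 4*(-7)²)² = 203 + (5 + 4*49)² = 203 + (5 + 196)² = 203 + 201² = 203 + 40401 = 40604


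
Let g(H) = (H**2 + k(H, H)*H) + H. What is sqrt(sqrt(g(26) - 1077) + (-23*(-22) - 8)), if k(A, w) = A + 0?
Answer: sqrt(498 + sqrt(301)) ≈ 22.701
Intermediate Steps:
k(A, w) = A
g(H) = H + 2*H**2 (g(H) = (H**2 + H*H) + H = (H**2 + H**2) + H = 2*H**2 + H = H + 2*H**2)
sqrt(sqrt(g(26) - 1077) + (-23*(-22) - 8)) = sqrt(sqrt(26*(1 + 2*26) - 1077) + (-23*(-22) - 8)) = sqrt(sqrt(26*(1 + 52) - 1077) + (506 - 8)) = sqrt(sqrt(26*53 - 1077) + 498) = sqrt(sqrt(1378 - 1077) + 498) = sqrt(sqrt(301) + 498) = sqrt(498 + sqrt(301))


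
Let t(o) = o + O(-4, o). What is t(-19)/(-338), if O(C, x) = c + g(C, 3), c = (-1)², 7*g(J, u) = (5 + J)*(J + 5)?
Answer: 125/2366 ≈ 0.052832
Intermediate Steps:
g(J, u) = (5 + J)²/7 (g(J, u) = ((5 + J)*(J + 5))/7 = ((5 + J)*(5 + J))/7 = (5 + J)²/7)
c = 1
O(C, x) = 1 + (5 + C)²/7
t(o) = 8/7 + o (t(o) = o + (1 + (5 - 4)²/7) = o + (1 + (⅐)*1²) = o + (1 + (⅐)*1) = o + (1 + ⅐) = o + 8/7 = 8/7 + o)
t(-19)/(-338) = (8/7 - 19)/(-338) = -125/7*(-1/338) = 125/2366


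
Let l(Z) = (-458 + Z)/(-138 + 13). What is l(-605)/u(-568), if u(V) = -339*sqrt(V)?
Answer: 1063*I*sqrt(142)/12034500 ≈ 0.0010526*I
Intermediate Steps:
l(Z) = 458/125 - Z/125 (l(Z) = (-458 + Z)/(-125) = (-458 + Z)*(-1/125) = 458/125 - Z/125)
l(-605)/u(-568) = (458/125 - 1/125*(-605))/((-678*I*sqrt(142))) = (458/125 + 121/25)/((-678*I*sqrt(142))) = 1063/(125*((-678*I*sqrt(142)))) = 1063*(I*sqrt(142)/96276)/125 = 1063*I*sqrt(142)/12034500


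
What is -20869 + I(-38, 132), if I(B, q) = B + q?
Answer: -20775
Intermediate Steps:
-20869 + I(-38, 132) = -20869 + (-38 + 132) = -20869 + 94 = -20775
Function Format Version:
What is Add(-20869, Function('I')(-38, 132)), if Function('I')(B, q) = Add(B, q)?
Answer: -20775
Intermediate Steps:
Add(-20869, Function('I')(-38, 132)) = Add(-20869, Add(-38, 132)) = Add(-20869, 94) = -20775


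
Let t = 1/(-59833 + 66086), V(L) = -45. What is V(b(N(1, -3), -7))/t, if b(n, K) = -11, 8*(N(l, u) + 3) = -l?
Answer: -281385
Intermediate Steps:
N(l, u) = -3 - l/8 (N(l, u) = -3 + (-l)/8 = -3 - l/8)
t = 1/6253 ≈ 0.00015992
V(b(N(1, -3), -7))/t = -45/1/6253 = -45*6253 = -281385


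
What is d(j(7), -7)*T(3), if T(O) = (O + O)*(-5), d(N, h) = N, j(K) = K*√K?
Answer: -210*√7 ≈ -555.61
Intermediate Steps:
j(K) = K^(3/2)
T(O) = -10*O (T(O) = (2*O)*(-5) = -10*O)
d(j(7), -7)*T(3) = 7^(3/2)*(-10*3) = (7*√7)*(-30) = -210*√7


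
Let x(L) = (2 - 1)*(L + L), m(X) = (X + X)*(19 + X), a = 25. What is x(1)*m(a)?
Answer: 4400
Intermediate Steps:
m(X) = 2*X*(19 + X) (m(X) = (2*X)*(19 + X) = 2*X*(19 + X))
x(L) = 2*L (x(L) = 1*(2*L) = 2*L)
x(1)*m(a) = (2*1)*(2*25*(19 + 25)) = 2*(2*25*44) = 2*2200 = 4400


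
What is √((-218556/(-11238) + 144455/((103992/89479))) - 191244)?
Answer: I*√634794473387566235058/97388508 ≈ 258.71*I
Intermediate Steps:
√((-218556/(-11238) + 144455/((103992/89479))) - 191244) = √((-218556*(-1/11238) + 144455/((103992*(1/89479)))) - 191244) = √((36426/1873 + 144455/(103992/89479)) - 191244) = √((36426/1873 + 144455*(89479/103992)) - 191244) = √((36426/1873 + 12925688945/103992) - 191244) = √(24213603406577/194777016 - 191244) = √(-13036332241327/194777016) = I*√634794473387566235058/97388508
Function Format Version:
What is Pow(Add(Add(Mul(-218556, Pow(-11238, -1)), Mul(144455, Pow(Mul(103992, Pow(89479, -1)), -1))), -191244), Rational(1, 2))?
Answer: Mul(Rational(1, 97388508), I, Pow(634794473387566235058, Rational(1, 2))) ≈ Mul(258.71, I)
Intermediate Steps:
Pow(Add(Add(Mul(-218556, Pow(-11238, -1)), Mul(144455, Pow(Mul(103992, Pow(89479, -1)), -1))), -191244), Rational(1, 2)) = Pow(Add(Add(Mul(-218556, Rational(-1, 11238)), Mul(144455, Pow(Mul(103992, Rational(1, 89479)), -1))), -191244), Rational(1, 2)) = Pow(Add(Add(Rational(36426, 1873), Mul(144455, Pow(Rational(103992, 89479), -1))), -191244), Rational(1, 2)) = Pow(Add(Add(Rational(36426, 1873), Mul(144455, Rational(89479, 103992))), -191244), Rational(1, 2)) = Pow(Add(Add(Rational(36426, 1873), Rational(12925688945, 103992)), -191244), Rational(1, 2)) = Pow(Add(Rational(24213603406577, 194777016), -191244), Rational(1, 2)) = Pow(Rational(-13036332241327, 194777016), Rational(1, 2)) = Mul(Rational(1, 97388508), I, Pow(634794473387566235058, Rational(1, 2)))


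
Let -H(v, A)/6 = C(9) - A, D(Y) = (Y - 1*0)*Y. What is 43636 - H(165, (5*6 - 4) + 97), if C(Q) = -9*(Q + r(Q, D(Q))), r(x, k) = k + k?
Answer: 33664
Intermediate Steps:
D(Y) = Y² (D(Y) = (Y + 0)*Y = Y*Y = Y²)
r(x, k) = 2*k
C(Q) = -18*Q² - 9*Q (C(Q) = -9*(Q + 2*Q²) = -18*Q² - 9*Q)
H(v, A) = 9234 + 6*A (H(v, A) = -6*(9*9*(-1 - 2*9) - A) = -6*(9*9*(-1 - 18) - A) = -6*(9*9*(-19) - A) = -6*(-1539 - A) = 9234 + 6*A)
43636 - H(165, (5*6 - 4) + 97) = 43636 - (9234 + 6*((5*6 - 4) + 97)) = 43636 - (9234 + 6*((30 - 4) + 97)) = 43636 - (9234 + 6*(26 + 97)) = 43636 - (9234 + 6*123) = 43636 - (9234 + 738) = 43636 - 1*9972 = 43636 - 9972 = 33664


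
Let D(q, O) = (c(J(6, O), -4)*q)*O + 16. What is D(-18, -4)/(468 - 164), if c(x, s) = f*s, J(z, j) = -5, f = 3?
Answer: -53/19 ≈ -2.7895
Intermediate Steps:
c(x, s) = 3*s
D(q, O) = 16 - 12*O*q (D(q, O) = ((3*(-4))*q)*O + 16 = (-12*q)*O + 16 = -12*O*q + 16 = 16 - 12*O*q)
D(-18, -4)/(468 - 164) = (16 - 12*(-4)*(-18))/(468 - 164) = (16 - 864)/304 = -848*1/304 = -53/19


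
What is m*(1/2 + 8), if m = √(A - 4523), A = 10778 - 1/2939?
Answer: 17*√13507235479/2939 ≈ 672.25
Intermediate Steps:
A = 31676541/2939 (A = 10778 - 1*1/2939 = 10778 - 1/2939 = 31676541/2939 ≈ 10778.)
m = 2*√13507235479/2939 (m = √(31676541/2939 - 4523) = √(18383444/2939) = 2*√13507235479/2939 ≈ 79.089)
m*(1/2 + 8) = (2*√13507235479/2939)*(1/2 + 8) = (2*√13507235479/2939)*(½ + 8) = (2*√13507235479/2939)*(17/2) = 17*√13507235479/2939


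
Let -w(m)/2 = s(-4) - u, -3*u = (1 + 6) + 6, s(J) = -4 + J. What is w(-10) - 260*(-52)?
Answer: 40582/3 ≈ 13527.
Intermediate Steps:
u = -13/3 (u = -((1 + 6) + 6)/3 = -(7 + 6)/3 = -1/3*13 = -13/3 ≈ -4.3333)
w(m) = 22/3 (w(m) = -2*((-4 - 4) - 1*(-13/3)) = -2*(-8 + 13/3) = -2*(-11/3) = 22/3)
w(-10) - 260*(-52) = 22/3 - 260*(-52) = 22/3 + 13520 = 40582/3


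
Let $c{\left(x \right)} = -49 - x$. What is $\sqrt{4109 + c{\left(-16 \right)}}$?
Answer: $2 \sqrt{1019} \approx 63.844$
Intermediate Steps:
$\sqrt{4109 + c{\left(-16 \right)}} = \sqrt{4109 - 33} = \sqrt{4076} = 2 \sqrt{1019}$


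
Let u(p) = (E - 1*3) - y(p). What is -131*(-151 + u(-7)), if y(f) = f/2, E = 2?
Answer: 38907/2 ≈ 19454.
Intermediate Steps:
y(f) = f/2 (y(f) = f*(1/2) = f/2)
u(p) = -1 - p/2 (u(p) = (2 - 1*3) - p/2 = (2 - 3) - p/2 = -1 - p/2)
-131*(-151 + u(-7)) = -131*(-151 + (-1 - 1/2*(-7))) = -131*(-151 + (-1 + 7/2)) = -131*(-151 + 5/2) = -131*(-297/2) = 38907/2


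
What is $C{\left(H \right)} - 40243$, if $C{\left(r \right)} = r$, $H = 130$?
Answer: $-40113$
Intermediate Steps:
$C{\left(H \right)} - 40243 = 130 - 40243 = -40113$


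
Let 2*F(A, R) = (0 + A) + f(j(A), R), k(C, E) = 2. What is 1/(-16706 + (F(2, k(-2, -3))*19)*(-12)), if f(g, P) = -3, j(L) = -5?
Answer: -1/16592 ≈ -6.0270e-5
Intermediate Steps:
F(A, R) = -3/2 + A/2 (F(A, R) = ((0 + A) - 3)/2 = (A - 3)/2 = (-3 + A)/2 = -3/2 + A/2)
1/(-16706 + (F(2, k(-2, -3))*19)*(-12)) = 1/(-16706 + ((-3/2 + (1/2)*2)*19)*(-12)) = 1/(-16706 + ((-3/2 + 1)*19)*(-12)) = 1/(-16706 - 1/2*19*(-12)) = 1/(-16706 - 19/2*(-12)) = 1/(-16706 + 114) = 1/(-16592) = -1/16592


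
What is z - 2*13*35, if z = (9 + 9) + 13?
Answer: -879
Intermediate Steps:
z = 31 (z = 18 + 13 = 31)
z - 2*13*35 = 31 - 2*13*35 = 31 - 26*35 = 31 - 910 = -879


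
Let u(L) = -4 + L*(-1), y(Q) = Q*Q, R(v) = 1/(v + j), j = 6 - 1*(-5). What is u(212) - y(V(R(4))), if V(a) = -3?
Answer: -225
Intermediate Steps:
j = 11 (j = 6 + 5 = 11)
R(v) = 1/(11 + v) (R(v) = 1/(v + 11) = 1/(11 + v))
y(Q) = Q**2
u(L) = -4 - L
u(212) - y(V(R(4))) = (-4 - 1*212) - 1*(-3)**2 = (-4 - 212) - 1*9 = -216 - 9 = -225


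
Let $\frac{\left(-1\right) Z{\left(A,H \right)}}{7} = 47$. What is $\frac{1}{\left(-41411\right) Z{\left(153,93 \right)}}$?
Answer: $\frac{1}{13624219} \approx 7.3399 \cdot 10^{-8}$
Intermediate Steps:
$Z{\left(A,H \right)} = -329$ ($Z{\left(A,H \right)} = \left(-7\right) 47 = -329$)
$\frac{1}{\left(-41411\right) Z{\left(153,93 \right)}} = \frac{1}{\left(-41411\right) \left(-329\right)} = \left(- \frac{1}{41411}\right) \left(- \frac{1}{329}\right) = \frac{1}{13624219}$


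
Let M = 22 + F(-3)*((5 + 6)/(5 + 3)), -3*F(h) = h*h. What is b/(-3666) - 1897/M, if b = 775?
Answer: -4288157/40326 ≈ -106.34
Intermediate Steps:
F(h) = -h²/3 (F(h) = -h*h/3 = -h²/3)
M = 143/8 (M = 22 + (-⅓*(-3)²)*((5 + 6)/(5 + 3)) = 22 + (-⅓*9)*(11/8) = 22 - 33/8 = 143/8 ≈ 17.875)
b/(-3666) - 1897/M = 775/(-3666) - 1897/143/8 = 775*(-1/3666) - 1897*8/143 = -775/3666 - 15176/143 = -4288157/40326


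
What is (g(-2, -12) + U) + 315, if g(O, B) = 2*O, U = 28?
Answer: 339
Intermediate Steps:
(g(-2, -12) + U) + 315 = (2*(-2) + 28) + 315 = (-4 + 28) + 315 = 24 + 315 = 339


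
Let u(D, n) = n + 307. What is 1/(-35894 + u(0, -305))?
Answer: -1/35892 ≈ -2.7861e-5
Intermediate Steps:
u(D, n) = 307 + n
1/(-35894 + u(0, -305)) = 1/(-35894 + (307 - 305)) = 1/(-35894 + 2) = 1/(-35892) = -1/35892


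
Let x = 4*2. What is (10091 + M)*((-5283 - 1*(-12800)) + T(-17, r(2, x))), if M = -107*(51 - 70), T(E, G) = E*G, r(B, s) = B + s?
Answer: 89075028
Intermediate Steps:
x = 8
M = 2033 (M = -107*(-19) = 2033)
(10091 + M)*((-5283 - 1*(-12800)) + T(-17, r(2, x))) = (10091 + 2033)*((-5283 - 1*(-12800)) - 17*(2 + 8)) = 12124*((-5283 + 12800) - 17*10) = 12124*(7517 - 170) = 12124*7347 = 89075028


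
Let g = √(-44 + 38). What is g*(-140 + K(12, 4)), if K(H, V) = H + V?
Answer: -124*I*√6 ≈ -303.74*I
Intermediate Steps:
g = I*√6 (g = √(-6) = I*√6 ≈ 2.4495*I)
g*(-140 + K(12, 4)) = (I*√6)*(-140 + (12 + 4)) = (I*√6)*(-140 + 16) = (I*√6)*(-124) = -124*I*√6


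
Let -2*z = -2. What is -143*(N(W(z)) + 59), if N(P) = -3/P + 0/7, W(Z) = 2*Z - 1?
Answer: -8008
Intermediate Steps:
z = 1 (z = -½*(-2) = 1)
W(Z) = -1 + 2*Z
N(P) = -3/P (N(P) = -3/P + 0*(⅐) = -3/P + 0 = -3/P)
-143*(N(W(z)) + 59) = -143*(-3/(-1 + 2*1) + 59) = -143*(-3/(-1 + 2) + 59) = -143*(-3/1 + 59) = -143*(-3*1 + 59) = -143*(-3 + 59) = -143*56 = -8008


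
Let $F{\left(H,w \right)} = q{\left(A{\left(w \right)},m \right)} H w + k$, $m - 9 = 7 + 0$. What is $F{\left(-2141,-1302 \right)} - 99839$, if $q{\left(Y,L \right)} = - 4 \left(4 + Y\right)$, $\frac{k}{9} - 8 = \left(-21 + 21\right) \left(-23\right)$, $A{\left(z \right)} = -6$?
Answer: $22200889$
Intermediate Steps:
$k = 72$ ($k = 72 + 9 \left(-21 + 21\right) \left(-23\right) = 72 + 9 \cdot 0 \left(-23\right) = 72 + 9 \cdot 0 = 72 + 0 = 72$)
$m = 16$ ($m = 9 + \left(7 + 0\right) = 9 + 7 = 16$)
$q{\left(Y,L \right)} = -16 - 4 Y$
$F{\left(H,w \right)} = 72 + 8 H w$ ($F{\left(H,w \right)} = \left(-16 - -24\right) H w + 72 = \left(-16 + 24\right) H w + 72 = 8 H w + 72 = 72 + 8 H w$)
$F{\left(-2141,-1302 \right)} - 99839 = \left(72 + 8 \left(-2141\right) \left(-1302\right)\right) - 99839 = \left(72 + 22300656\right) - 99839 = 22300728 - 99839 = 22200889$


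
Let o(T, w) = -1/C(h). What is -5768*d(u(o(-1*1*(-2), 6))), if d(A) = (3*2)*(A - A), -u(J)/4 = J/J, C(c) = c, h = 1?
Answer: 0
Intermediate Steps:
o(T, w) = -1 (o(T, w) = -1/1 = -1*1 = -1)
u(J) = -4 (u(J) = -4*J/J = -4*1 = -4)
d(A) = 0 (d(A) = 6*0 = 0)
-5768*d(u(o(-1*1*(-2), 6))) = -5768*0 = 0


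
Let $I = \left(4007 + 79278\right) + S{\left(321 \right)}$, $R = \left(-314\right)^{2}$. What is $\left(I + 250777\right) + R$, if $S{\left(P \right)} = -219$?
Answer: $432439$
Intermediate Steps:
$R = 98596$
$I = 83066$ ($I = \left(4007 + 79278\right) - 219 = 83285 - 219 = 83066$)
$\left(I + 250777\right) + R = \left(83066 + 250777\right) + 98596 = 333843 + 98596 = 432439$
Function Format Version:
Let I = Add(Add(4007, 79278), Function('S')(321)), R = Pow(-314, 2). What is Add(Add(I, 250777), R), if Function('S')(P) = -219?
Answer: 432439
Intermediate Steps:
R = 98596
I = 83066 (I = Add(Add(4007, 79278), -219) = Add(83285, -219) = 83066)
Add(Add(I, 250777), R) = Add(Add(83066, 250777), 98596) = Add(333843, 98596) = 432439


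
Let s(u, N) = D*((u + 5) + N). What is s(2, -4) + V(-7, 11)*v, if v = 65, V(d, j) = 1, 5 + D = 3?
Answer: 59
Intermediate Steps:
D = -2 (D = -5 + 3 = -2)
s(u, N) = -10 - 2*N - 2*u (s(u, N) = -2*((u + 5) + N) = -2*((5 + u) + N) = -2*(5 + N + u) = -10 - 2*N - 2*u)
s(2, -4) + V(-7, 11)*v = (-10 - 2*(-4) - 2*2) + 1*65 = (-10 + 8 - 4) + 65 = -6 + 65 = 59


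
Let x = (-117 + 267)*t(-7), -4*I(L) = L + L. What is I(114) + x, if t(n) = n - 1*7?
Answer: -2157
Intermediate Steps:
t(n) = -7 + n (t(n) = n - 7 = -7 + n)
I(L) = -L/2 (I(L) = -(L + L)/4 = -L/2)
x = -2100 (x = (-117 + 267)*(-7 - 7) = 150*(-14) = -2100)
I(114) + x = -½*114 - 2100 = -57 - 2100 = -2157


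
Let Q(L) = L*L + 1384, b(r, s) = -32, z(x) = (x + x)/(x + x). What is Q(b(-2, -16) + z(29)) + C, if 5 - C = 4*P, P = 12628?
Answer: -48162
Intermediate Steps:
z(x) = 1 (z(x) = (2*x)/((2*x)) = (2*x)*(1/(2*x)) = 1)
C = -50507 (C = 5 - 4*12628 = 5 - 1*50512 = 5 - 50512 = -50507)
Q(L) = 1384 + L² (Q(L) = L² + 1384 = 1384 + L²)
Q(b(-2, -16) + z(29)) + C = (1384 + (-32 + 1)²) - 50507 = (1384 + (-31)²) - 50507 = (1384 + 961) - 50507 = 2345 - 50507 = -48162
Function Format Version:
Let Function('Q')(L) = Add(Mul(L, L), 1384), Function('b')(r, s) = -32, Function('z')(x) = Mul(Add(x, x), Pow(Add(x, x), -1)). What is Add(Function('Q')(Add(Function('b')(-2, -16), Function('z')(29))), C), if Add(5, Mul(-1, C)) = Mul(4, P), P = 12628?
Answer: -48162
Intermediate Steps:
Function('z')(x) = 1 (Function('z')(x) = Mul(Mul(2, x), Pow(Mul(2, x), -1)) = Mul(Mul(2, x), Mul(Rational(1, 2), Pow(x, -1))) = 1)
C = -50507 (C = Add(5, Mul(-1, Mul(4, 12628))) = Add(5, Mul(-1, 50512)) = Add(5, -50512) = -50507)
Function('Q')(L) = Add(1384, Pow(L, 2)) (Function('Q')(L) = Add(Pow(L, 2), 1384) = Add(1384, Pow(L, 2)))
Add(Function('Q')(Add(Function('b')(-2, -16), Function('z')(29))), C) = Add(Add(1384, Pow(Add(-32, 1), 2)), -50507) = Add(Add(1384, Pow(-31, 2)), -50507) = Add(Add(1384, 961), -50507) = Add(2345, -50507) = -48162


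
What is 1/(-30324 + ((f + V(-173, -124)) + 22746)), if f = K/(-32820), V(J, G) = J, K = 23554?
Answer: -16410/127205687 ≈ -0.00012900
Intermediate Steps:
f = -11777/16410 (f = 23554/(-32820) = 23554*(-1/32820) = -11777/16410 ≈ -0.71767)
1/(-30324 + ((f + V(-173, -124)) + 22746)) = 1/(-30324 + ((-11777/16410 - 173) + 22746)) = 1/(-30324 + (-2850707/16410 + 22746)) = 1/(-30324 + 370411153/16410) = 1/(-127205687/16410) = -16410/127205687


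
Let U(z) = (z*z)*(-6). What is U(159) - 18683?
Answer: -170369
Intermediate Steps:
U(z) = -6*z² (U(z) = z²*(-6) = -6*z²)
U(159) - 18683 = -6*159² - 18683 = -6*25281 - 18683 = -151686 - 18683 = -170369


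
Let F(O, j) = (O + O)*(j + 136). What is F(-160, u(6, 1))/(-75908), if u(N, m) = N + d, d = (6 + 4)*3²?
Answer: 18560/18977 ≈ 0.97803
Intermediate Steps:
d = 90 (d = 10*9 = 90)
u(N, m) = 90 + N (u(N, m) = N + 90 = 90 + N)
F(O, j) = 2*O*(136 + j) (F(O, j) = (2*O)*(136 + j) = 2*O*(136 + j))
F(-160, u(6, 1))/(-75908) = (2*(-160)*(136 + (90 + 6)))/(-75908) = (2*(-160)*(136 + 96))*(-1/75908) = (2*(-160)*232)*(-1/75908) = -74240*(-1/75908) = 18560/18977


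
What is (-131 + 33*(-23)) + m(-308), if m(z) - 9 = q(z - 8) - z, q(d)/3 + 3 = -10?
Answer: -612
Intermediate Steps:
q(d) = -39 (q(d) = -9 + 3*(-10) = -9 - 30 = -39)
m(z) = -30 - z (m(z) = 9 + (-39 - z) = -30 - z)
(-131 + 33*(-23)) + m(-308) = (-131 + 33*(-23)) + (-30 - 1*(-308)) = (-131 - 759) + (-30 + 308) = -890 + 278 = -612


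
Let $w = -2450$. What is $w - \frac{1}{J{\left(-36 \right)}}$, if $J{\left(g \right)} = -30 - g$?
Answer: $- \frac{14701}{6} \approx -2450.2$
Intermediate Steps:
$w - \frac{1}{J{\left(-36 \right)}} = -2450 - \frac{1}{-30 - -36} = -2450 - \frac{1}{-30 + 36} = -2450 - \frac{1}{6} = - \frac{14701}{6}$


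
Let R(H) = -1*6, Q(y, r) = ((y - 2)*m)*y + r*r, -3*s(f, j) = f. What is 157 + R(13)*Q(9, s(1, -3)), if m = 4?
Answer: -4067/3 ≈ -1355.7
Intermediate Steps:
s(f, j) = -f/3
Q(y, r) = r² + y*(-8 + 4*y) (Q(y, r) = ((y - 2)*4)*y + r*r = ((-2 + y)*4)*y + r² = (-8 + 4*y)*y + r² = y*(-8 + 4*y) + r² = r² + y*(-8 + 4*y))
R(H) = -6
157 + R(13)*Q(9, s(1, -3)) = 157 - 6*((-⅓*1)² - 8*9 + 4*9²) = 157 - 6*((-⅓)² - 72 + 4*81) = 157 - 6*(⅑ - 72 + 324) = 157 - 6*2269/9 = 157 - 4538/3 = -4067/3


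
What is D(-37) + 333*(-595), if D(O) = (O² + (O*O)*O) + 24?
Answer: -247395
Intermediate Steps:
D(O) = 24 + O² + O³ (D(O) = (O² + O²*O) + 24 = (O² + O³) + 24 = 24 + O² + O³)
D(-37) + 333*(-595) = (24 + (-37)² + (-37)³) + 333*(-595) = (24 + 1369 - 50653) - 198135 = -49260 - 198135 = -247395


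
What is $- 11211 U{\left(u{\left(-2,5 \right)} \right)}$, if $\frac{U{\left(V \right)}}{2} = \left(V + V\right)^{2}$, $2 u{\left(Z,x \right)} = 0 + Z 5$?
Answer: $-2242200$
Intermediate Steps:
$u{\left(Z,x \right)} = \frac{5 Z}{2}$ ($u{\left(Z,x \right)} = \frac{0 + Z 5}{2} = \frac{0 + 5 Z}{2} = \frac{5 Z}{2}$)
$U{\left(V \right)} = 8 V^{2}$ ($U{\left(V \right)} = 2 \left(V + V\right)^{2} = 2 \left(2 V\right)^{2} = 2 \cdot 4 V^{2} = 8 V^{2}$)
$- 11211 U{\left(u{\left(-2,5 \right)} \right)} = - 11211 \cdot 8 \left(\frac{5}{2} \left(-2\right)\right)^{2} = - 11211 \cdot 8 \left(-5\right)^{2} = - 11211 \cdot 8 \cdot 25 = \left(-11211\right) 200 = -2242200$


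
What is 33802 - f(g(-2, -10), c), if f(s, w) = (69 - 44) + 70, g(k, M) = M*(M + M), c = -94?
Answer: 33707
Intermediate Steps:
g(k, M) = 2*M² (g(k, M) = M*(2*M) = 2*M²)
f(s, w) = 95 (f(s, w) = 25 + 70 = 95)
33802 - f(g(-2, -10), c) = 33802 - 1*95 = 33802 - 95 = 33707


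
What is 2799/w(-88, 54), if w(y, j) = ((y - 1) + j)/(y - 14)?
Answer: 285498/35 ≈ 8157.1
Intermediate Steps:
w(y, j) = (-1 + j + y)/(-14 + y) (w(y, j) = ((-1 + y) + j)/(-14 + y) = (-1 + j + y)/(-14 + y))
2799/w(-88, 54) = 2799/(((-1 + 54 - 88)/(-14 - 88))) = 2799/((-35/(-102))) = 2799/((-1/102*(-35))) = 2799/(35/102) = 2799*(102/35) = 285498/35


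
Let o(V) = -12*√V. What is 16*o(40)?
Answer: -384*√10 ≈ -1214.3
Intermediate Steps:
16*o(40) = 16*(-24*√10) = -384*√10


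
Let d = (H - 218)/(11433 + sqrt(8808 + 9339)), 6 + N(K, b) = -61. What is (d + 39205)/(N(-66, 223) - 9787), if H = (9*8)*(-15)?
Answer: -426991336923/107322658339 - 649*sqrt(18147)/643935950034 ≈ -3.9786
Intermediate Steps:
H = -1080 (H = 72*(-15) = -1080)
N(K, b) = -67 (N(K, b) = -6 - 61 = -67)
d = -1298/(11433 + sqrt(18147)) (d = (-1080 - 218)/(11433 + sqrt(8808 + 9339)) = -1298/(11433 + sqrt(18147)) ≈ -0.11221)
(d + 39205)/(N(-66, 223) - 9787) = ((-2473339/21782557 + 649*sqrt(18147)/65347671) + 39205)/(-67 - 9787) = (853982673846/21782557 + 649*sqrt(18147)/65347671)/(-9854) = (853982673846/21782557 + 649*sqrt(18147)/65347671)*(-1/9854) = -426991336923/107322658339 - 649*sqrt(18147)/643935950034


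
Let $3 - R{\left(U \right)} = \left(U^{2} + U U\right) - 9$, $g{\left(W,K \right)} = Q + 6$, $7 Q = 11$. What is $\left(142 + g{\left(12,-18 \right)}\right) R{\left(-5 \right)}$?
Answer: $- \frac{39786}{7} \approx -5683.7$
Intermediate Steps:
$Q = \frac{11}{7}$ ($Q = \frac{1}{7} \cdot 11 = \frac{11}{7} \approx 1.5714$)
$g{\left(W,K \right)} = \frac{53}{7}$ ($g{\left(W,K \right)} = \frac{11}{7} + 6 = \frac{53}{7}$)
$R{\left(U \right)} = 12 - 2 U^{2}$ ($R{\left(U \right)} = 3 - \left(\left(U^{2} + U U\right) - 9\right) = 3 - \left(\left(U^{2} + U^{2}\right) - 9\right) = 3 - \left(2 U^{2} - 9\right) = 3 - \left(-9 + 2 U^{2}\right) = 12 - 2 U^{2}$)
$\left(142 + g{\left(12,-18 \right)}\right) R{\left(-5 \right)} = \left(142 + \frac{53}{7}\right) \left(12 - 2 \left(-5\right)^{2}\right) = \frac{1047 \left(12 - 50\right)}{7} = \frac{1047}{7} \left(-38\right) = - \frac{39786}{7}$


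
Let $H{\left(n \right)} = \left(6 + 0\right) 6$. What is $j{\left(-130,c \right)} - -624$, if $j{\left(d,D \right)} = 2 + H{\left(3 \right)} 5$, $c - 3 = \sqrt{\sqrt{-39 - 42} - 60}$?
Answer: $806$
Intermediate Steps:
$H{\left(n \right)} = 36$ ($H{\left(n \right)} = 6 \cdot 6 = 36$)
$c = 3 + \sqrt{-60 + 9 i}$ ($c = 3 + \sqrt{\sqrt{-39 - 42} - 60} = 3 + \sqrt{\sqrt{-81} - 60} = 3 + \sqrt{9 i - 60} = 3 + \sqrt{-60 + 9 i} \approx 3.5793 + 7.7676 i$)
$j{\left(d,D \right)} = 182$ ($j{\left(d,D \right)} = 2 + 36 \cdot 5 = 2 + 180 = 182$)
$j{\left(-130,c \right)} - -624 = 182 - -624 = 182 + 624 = 806$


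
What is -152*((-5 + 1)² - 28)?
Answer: 1824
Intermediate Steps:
-152*((-5 + 1)² - 28) = -152*((-4)² - 28) = -152*(16 - 28) = -152*(-12) = 1824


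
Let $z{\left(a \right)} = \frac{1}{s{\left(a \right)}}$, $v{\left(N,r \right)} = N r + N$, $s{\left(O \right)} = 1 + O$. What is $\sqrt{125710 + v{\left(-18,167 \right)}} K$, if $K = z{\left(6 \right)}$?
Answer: $\frac{\sqrt{122686}}{7} \approx 50.038$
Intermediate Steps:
$v{\left(N,r \right)} = N + N r$
$z{\left(a \right)} = \frac{1}{1 + a}$
$K = \frac{1}{7}$ ($K = \frac{1}{1 + 6} = \frac{1}{7} \approx 0.14286$)
$\sqrt{125710 + v{\left(-18,167 \right)}} K = \sqrt{125710 - 18 \left(1 + 167\right)} \frac{1}{7} = \sqrt{125710 - 3024} \cdot \frac{1}{7} = \sqrt{122686} \cdot \frac{1}{7} = \frac{\sqrt{122686}}{7}$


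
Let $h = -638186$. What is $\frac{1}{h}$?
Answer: $- \frac{1}{638186} \approx -1.5669 \cdot 10^{-6}$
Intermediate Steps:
$\frac{1}{h} = \frac{1}{-638186} = - \frac{1}{638186}$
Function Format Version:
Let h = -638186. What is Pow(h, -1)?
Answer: Rational(-1, 638186) ≈ -1.5669e-6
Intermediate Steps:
Pow(h, -1) = Pow(-638186, -1) = Rational(-1, 638186)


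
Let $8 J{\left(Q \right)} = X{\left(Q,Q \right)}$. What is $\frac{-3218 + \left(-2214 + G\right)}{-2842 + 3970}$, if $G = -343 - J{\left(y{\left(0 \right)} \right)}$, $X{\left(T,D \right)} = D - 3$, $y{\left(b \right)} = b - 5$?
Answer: $- \frac{2887}{564} \approx -5.1188$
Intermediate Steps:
$y{\left(b \right)} = -5 + b$
$X{\left(T,D \right)} = -3 + D$ ($X{\left(T,D \right)} = D - 3 = -3 + D$)
$J{\left(Q \right)} = - \frac{3}{8} + \frac{Q}{8}$ ($J{\left(Q \right)} = \frac{-3 + Q}{8} = - \frac{3}{8} + \frac{Q}{8}$)
$G = -342$ ($G = -343 - \left(- \frac{3}{8} + \frac{-5 + 0}{8}\right) = -343 - \left(- \frac{3}{8} + \frac{1}{8} \left(-5\right)\right) = -343 - \left(- \frac{3}{8} - \frac{5}{8}\right) = -343 - -1 = -343 + 1 = -342$)
$\frac{-3218 + \left(-2214 + G\right)}{-2842 + 3970} = \frac{-3218 - 2556}{-2842 + 3970} = \frac{-3218 - 2556}{1128} = \left(-5774\right) \frac{1}{1128} = - \frac{2887}{564}$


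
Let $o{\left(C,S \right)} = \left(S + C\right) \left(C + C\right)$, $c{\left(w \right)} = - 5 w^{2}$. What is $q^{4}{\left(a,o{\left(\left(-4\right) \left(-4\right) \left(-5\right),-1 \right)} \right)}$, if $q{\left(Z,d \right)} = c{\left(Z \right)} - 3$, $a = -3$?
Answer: $5308416$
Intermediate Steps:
$o{\left(C,S \right)} = 2 C \left(C + S\right)$ ($o{\left(C,S \right)} = \left(C + S\right) 2 C = 2 C \left(C + S\right)$)
$q{\left(Z,d \right)} = -3 - 5 Z^{2}$ ($q{\left(Z,d \right)} = - 5 Z^{2} - 3 = -3 - 5 Z^{2}$)
$q^{4}{\left(a,o{\left(\left(-4\right) \left(-4\right) \left(-5\right),-1 \right)} \right)} = \left(-3 - 5 \left(-3\right)^{2}\right)^{4} = \left(-3 - 45\right)^{4} = \left(-48\right)^{4} = 5308416$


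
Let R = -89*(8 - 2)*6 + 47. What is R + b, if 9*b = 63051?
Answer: 11546/3 ≈ 3848.7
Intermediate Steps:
b = 21017/3 (b = (⅑)*63051 = 21017/3 ≈ 7005.7)
R = -3157 (R = -534*6 + 47 = -89*36 + 47 = -3204 + 47 = -3157)
R + b = -3157 + 21017/3 = 11546/3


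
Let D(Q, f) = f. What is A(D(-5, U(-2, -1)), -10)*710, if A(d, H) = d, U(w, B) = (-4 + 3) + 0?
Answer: -710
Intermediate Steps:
U(w, B) = -1 (U(w, B) = -1 + 0 = -1)
A(D(-5, U(-2, -1)), -10)*710 = -1*710 = -710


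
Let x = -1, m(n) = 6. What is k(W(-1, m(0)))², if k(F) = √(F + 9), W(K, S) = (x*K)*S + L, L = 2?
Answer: 17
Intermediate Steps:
W(K, S) = 2 - K*S (W(K, S) = (-K)*S + 2 = -K*S + 2 = 2 - K*S)
k(F) = √(9 + F)
k(W(-1, m(0)))² = (√(9 + (2 - 1*(-1)*6)))² = (√(9 + (2 + 6)))² = (√(9 + 8))² = (√17)² = 17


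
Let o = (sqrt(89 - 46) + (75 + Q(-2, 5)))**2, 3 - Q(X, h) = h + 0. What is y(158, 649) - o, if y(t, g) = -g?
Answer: -6021 - 146*sqrt(43) ≈ -6978.4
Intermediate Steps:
Q(X, h) = 3 - h (Q(X, h) = 3 - (h + 0) = 3 - h)
o = (73 + sqrt(43))**2 (o = (sqrt(89 - 46) + (75 + (3 - 1*5)))**2 = (sqrt(43) + (75 + (3 - 5)))**2 = (sqrt(43) + (75 - 2))**2 = (sqrt(43) + 73)**2 = (73 + sqrt(43))**2 ≈ 6329.4)
y(158, 649) - o = -1*649 - (73 + sqrt(43))**2 = -649 - (73 + sqrt(43))**2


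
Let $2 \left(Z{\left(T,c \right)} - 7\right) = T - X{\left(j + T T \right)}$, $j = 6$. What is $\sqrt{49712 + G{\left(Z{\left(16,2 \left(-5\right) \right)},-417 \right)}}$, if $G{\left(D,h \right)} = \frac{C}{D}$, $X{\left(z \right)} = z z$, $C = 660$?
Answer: $\frac{2 \sqrt{86552547893}}{2639} \approx 222.96$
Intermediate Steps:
$X{\left(z \right)} = z^{2}$
$Z{\left(T,c \right)} = 7 + \frac{T}{2} - \frac{\left(6 + T^{2}\right)^{2}}{2}$ ($Z{\left(T,c \right)} = 7 + \frac{T - \left(6 + T T\right)^{2}}{2} = 7 + \frac{T - \left(6 + T^{2}\right)^{2}}{2} = 7 + \left(\frac{T}{2} - \frac{\left(6 + T^{2}\right)^{2}}{2}\right) = 7 + \frac{T}{2} - \frac{\left(6 + T^{2}\right)^{2}}{2}$)
$G{\left(D,h \right)} = \frac{660}{D}$
$\sqrt{49712 + G{\left(Z{\left(16,2 \left(-5\right) \right)},-417 \right)}} = \sqrt{49712 + \frac{660}{7 + \frac{1}{2} \cdot 16 - \frac{\left(6 + 16^{2}\right)^{2}}{2}}} = \sqrt{49712 + \frac{660}{7 + 8 - \frac{\left(6 + 256\right)^{2}}{2}}} = \sqrt{49712 + \frac{660}{7 + 8 - \frac{262^{2}}{2}}} = \sqrt{49712 + \frac{660}{7 + 8 - 34322}} = \sqrt{49712 + \frac{660}{-34307}} = \sqrt{49712 + 660 \left(- \frac{1}{34307}\right)} = \sqrt{49712 - \frac{660}{34307}} = \sqrt{\frac{1705468924}{34307}} = \frac{2 \sqrt{86552547893}}{2639}$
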